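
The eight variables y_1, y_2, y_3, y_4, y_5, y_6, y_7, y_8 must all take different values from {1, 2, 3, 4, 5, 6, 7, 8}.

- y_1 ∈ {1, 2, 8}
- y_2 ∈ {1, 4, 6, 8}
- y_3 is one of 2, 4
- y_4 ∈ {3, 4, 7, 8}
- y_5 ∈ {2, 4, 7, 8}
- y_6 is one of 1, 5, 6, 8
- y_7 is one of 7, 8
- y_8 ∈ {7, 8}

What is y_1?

The 8 variables together cover exactly {1, 2, 3, 4, 5, 6, 7, 8} — 8 values for 8 variables — and 3 appears only in y_4's list, so y_4 = 3.
The 7 still-open variables draw from only 7 values {1, 2, 4, 5, 6, 7, 8}, so each is used; only y_6 can be 5, hence y_6 = 5.
The 6 still-open variables draw from only 6 values {1, 2, 4, 6, 7, 8}, so each is used; only y_2 can be 6, hence y_2 = 6.
Among the 5 still-open variables, 1 fits only y_1 (and all 5 values in {1, 2, 4, 7, 8} must be used), so y_1 = 1.

1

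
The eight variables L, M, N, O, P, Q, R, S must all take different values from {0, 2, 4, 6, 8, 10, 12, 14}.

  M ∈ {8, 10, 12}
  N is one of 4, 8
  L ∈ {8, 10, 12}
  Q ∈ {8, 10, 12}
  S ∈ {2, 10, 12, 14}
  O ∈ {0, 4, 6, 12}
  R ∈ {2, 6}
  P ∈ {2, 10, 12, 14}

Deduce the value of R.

6

Among the 8 variables, 0 fits only O (and all 8 values in {0, 2, 4, 6, 8, 10, 12, 14} must be used), so O = 0.
The 7 still-open variables draw from only 7 values {2, 4, 6, 8, 10, 12, 14}, so each is used; only N can be 4, hence N = 4.
The 6 still-open variables draw from only 6 values {2, 6, 8, 10, 12, 14}, so each is used; only R can be 6, hence R = 6.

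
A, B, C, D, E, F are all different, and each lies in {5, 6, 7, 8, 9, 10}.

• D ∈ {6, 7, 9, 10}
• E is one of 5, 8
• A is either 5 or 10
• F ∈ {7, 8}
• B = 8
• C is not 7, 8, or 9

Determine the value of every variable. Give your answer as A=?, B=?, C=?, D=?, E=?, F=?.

A=10, B=8, C=6, D=9, E=5, F=7

B's domain is down to {8}, so B = 8. Remove 8 from E, F.
That leaves E = 5. Remove 5 from A, C.
F's domain is down to {7}, so F = 7. Remove 7 from D.
A's domain is down to {10}, so A = 10. Remove 10 from C, D.
That leaves C = 6. Eliminate 6 elsewhere: D.
D's domain is down to {9}, so D = 9.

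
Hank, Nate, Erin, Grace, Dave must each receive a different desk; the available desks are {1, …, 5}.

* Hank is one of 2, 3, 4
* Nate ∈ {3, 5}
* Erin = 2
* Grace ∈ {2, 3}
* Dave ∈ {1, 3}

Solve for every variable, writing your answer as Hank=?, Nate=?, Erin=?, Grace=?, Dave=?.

Hank=4, Nate=5, Erin=2, Grace=3, Dave=1

Erin has just one choice, so Erin = 2. Remove 2 from Hank, Grace.
Grace has just one choice, so Grace = 3. So Hank, Nate, Dave can't be 3.
Dave has just one choice, so Dave = 1.
Hank has just one choice, so Hank = 4.
Nate must be 5 (only option left).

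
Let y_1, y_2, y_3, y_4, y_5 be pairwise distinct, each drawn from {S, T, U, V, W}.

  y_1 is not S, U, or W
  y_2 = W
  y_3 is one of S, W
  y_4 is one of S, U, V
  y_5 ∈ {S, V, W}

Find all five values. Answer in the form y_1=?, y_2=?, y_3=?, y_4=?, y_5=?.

y_1=T, y_2=W, y_3=S, y_4=U, y_5=V

y_2 has just one choice, so y_2 = W. Eliminate W elsewhere: y_3, y_5.
y_3 must be S (only option left). Eliminate S elsewhere: y_4, y_5.
That leaves y_5 = V. Strike V from y_1, y_4.
y_1 has just one choice, so y_1 = T.
That leaves y_4 = U.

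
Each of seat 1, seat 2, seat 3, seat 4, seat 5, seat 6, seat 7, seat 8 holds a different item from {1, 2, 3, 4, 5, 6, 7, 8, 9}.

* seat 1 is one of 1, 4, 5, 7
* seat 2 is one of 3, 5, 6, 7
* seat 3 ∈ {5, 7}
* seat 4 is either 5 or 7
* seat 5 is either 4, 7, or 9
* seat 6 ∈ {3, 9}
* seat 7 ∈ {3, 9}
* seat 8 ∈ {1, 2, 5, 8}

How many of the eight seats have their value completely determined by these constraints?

seat 3 and seat 4 share exactly the 2 values {5, 7}; by pigeonhole those values go to them, so strike 5, 7 from seat 1, seat 2, seat 5, seat 8.
seat 6 and seat 7 share exactly the 2 values {3, 9}; by pigeonhole those values go to them, so strike 3, 9 from seat 2, seat 5.
seat 2 has just one choice, so seat 2 = 6.
seat 5 has just one choice, so seat 5 = 4. So seat 1 can't be 4.
seat 1 has just one choice, so seat 1 = 1. Eliminate 1 elsewhere: seat 8.
Determined: seat 1=1, seat 2=6, seat 5=4. The other seats each still have more than one consistent value. That makes 3.

3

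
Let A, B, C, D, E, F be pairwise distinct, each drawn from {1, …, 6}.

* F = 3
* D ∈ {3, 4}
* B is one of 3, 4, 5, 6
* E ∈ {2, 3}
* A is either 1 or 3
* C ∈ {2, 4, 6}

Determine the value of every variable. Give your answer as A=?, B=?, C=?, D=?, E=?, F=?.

F's domain is down to {3}, so F = 3. Strike 3 from A, B, D, E.
That leaves A = 1.
D must be 4 (only option left). Remove 4 from B, C.
E has just one choice, so E = 2. So C can't be 2.
C has just one choice, so C = 6. Strike 6 from B.
B's domain is down to {5}, so B = 5.

A=1, B=5, C=6, D=4, E=2, F=3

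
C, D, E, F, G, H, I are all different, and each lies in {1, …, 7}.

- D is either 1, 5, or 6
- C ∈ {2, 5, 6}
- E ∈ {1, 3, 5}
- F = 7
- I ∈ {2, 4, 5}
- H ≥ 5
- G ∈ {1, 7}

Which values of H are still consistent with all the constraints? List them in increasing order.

F's domain is down to {7}, so F = 7. Remove 7 from G, H.
G has just one choice, so G = 1. Strike 1 from D, E.
Among the 5 still-open variables, 3 fits only E (and all 5 values in {2, 3, 4, 5, 6} must be used), so E = 3.
The 4 still-open variables draw from only 4 values {2, 4, 5, 6}, so each is used; only I can be 4, hence I = 4.
Among the 3 still-open variables, 2 fits only C (and all 3 values in {2, 5, 6} must be used), so C = 2.
No further eliminations apply; H can still be any of 5, 6.

5, 6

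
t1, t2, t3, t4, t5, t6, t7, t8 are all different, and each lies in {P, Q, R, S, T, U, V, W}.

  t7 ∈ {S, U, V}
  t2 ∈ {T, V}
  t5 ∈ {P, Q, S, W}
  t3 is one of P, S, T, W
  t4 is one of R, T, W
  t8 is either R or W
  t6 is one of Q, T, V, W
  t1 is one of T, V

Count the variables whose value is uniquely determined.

Among the 8 variables, U fits only t7 (and all 8 values in {P, Q, R, S, T, U, V, W} must be used), so t7 = U.
t1 and t2 between them cover only {T, V} — a naked pair. Remove those values from t3, t4, t6.
The 2 variables t4 and t8 are confined to {R, W}, which locks those values in; drop them from t3, t5, t6.
t6 must be Q (only option left). So t5 can't be Q.
Determined: t6=Q, t7=U. The other variables each still have more than one consistent value. That makes 2.

2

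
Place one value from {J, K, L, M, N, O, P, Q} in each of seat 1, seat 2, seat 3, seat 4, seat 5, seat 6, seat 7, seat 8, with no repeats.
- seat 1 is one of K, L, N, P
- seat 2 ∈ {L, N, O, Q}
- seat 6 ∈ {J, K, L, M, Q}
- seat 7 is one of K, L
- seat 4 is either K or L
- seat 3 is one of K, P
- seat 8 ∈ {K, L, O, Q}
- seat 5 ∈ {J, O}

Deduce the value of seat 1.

Among the 8 variables, M fits only seat 6 (and all 8 values in {J, K, L, M, N, O, P, Q} must be used), so seat 6 = M.
The 7 still-open variables together cover exactly {J, K, L, N, O, P, Q} — 7 values for 7 variables — and J appears only in seat 5's list, so seat 5 = J.
The 2 variables seat 4 and seat 7 are confined to {K, L}, which locks those values in; drop them from seat 1, seat 2, seat 3, seat 8.
seat 3 must be P (only option left). Eliminate P elsewhere: seat 1.
So seat 1 = N.

N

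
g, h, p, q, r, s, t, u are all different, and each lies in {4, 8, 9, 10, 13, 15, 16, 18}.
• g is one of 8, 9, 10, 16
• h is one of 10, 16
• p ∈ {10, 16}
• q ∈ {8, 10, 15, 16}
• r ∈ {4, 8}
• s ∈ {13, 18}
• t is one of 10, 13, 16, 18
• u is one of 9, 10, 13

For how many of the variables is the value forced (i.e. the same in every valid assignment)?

Among the 8 variables, 4 fits only r (and all 8 values in {4, 8, 9, 10, 13, 15, 16, 18} must be used), so r = 4.
The 7 still-open variables draw from only 7 values {8, 9, 10, 13, 15, 16, 18}, so each is used; only q can be 15, hence q = 15.
The 6 still-open variables together cover exactly {8, 9, 10, 13, 16, 18} — 6 values for 6 variables — and 8 appears only in g's list, so g = 8.
The 5 still-open variables draw from only 5 values {9, 10, 13, 16, 18}, so each is used; only u can be 9, hence u = 9.
h and p between them cover only {10, 16} — a naked pair. Remove those values from t.
Determined: g=8, q=15, r=4, u=9. The other variables each still have more than one consistent value. That makes 4.

4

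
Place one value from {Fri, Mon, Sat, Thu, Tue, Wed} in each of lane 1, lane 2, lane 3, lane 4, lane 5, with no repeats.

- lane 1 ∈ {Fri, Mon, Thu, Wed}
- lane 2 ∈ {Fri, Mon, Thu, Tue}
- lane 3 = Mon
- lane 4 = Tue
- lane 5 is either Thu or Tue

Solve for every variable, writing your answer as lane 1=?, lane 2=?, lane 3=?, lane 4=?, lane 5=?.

lane 3 must be Mon (only option left). Eliminate Mon elsewhere: lane 1, lane 2.
That leaves lane 4 = Tue. So lane 2, lane 5 can't be Tue.
lane 5's domain is down to {Thu}, so lane 5 = Thu. Strike Thu from lane 1, lane 2.
lane 2 must be Fri (only option left). Strike Fri from lane 1.
lane 1 has just one choice, so lane 1 = Wed.

lane 1=Wed, lane 2=Fri, lane 3=Mon, lane 4=Tue, lane 5=Thu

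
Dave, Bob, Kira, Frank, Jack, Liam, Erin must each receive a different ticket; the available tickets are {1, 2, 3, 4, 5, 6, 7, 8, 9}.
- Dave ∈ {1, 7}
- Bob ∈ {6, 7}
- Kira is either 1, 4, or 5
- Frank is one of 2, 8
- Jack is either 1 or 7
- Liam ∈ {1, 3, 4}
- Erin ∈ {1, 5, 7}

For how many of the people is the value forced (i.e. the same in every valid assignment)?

Dave and Jack share exactly the 2 values {1, 7}; by pigeonhole those values go to them, so strike 1, 7 from Bob, Kira, Liam, Erin.
Bob's domain is down to {6}, so Bob = 6.
Erin's domain is down to {5}, so Erin = 5. Eliminate 5 elsewhere: Kira.
Kira's domain is down to {4}, so Kira = 4. So Liam can't be 4.
Liam's domain is down to {3}, so Liam = 3.
Determined: Bob=6, Kira=4, Liam=3, Erin=5. The other people each still have more than one consistent value. That makes 4.

4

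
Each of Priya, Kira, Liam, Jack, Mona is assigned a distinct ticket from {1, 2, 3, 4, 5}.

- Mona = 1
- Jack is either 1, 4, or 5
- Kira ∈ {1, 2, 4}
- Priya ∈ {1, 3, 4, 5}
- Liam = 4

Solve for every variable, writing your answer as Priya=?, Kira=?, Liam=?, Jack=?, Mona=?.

Liam must be 4 (only option left). Strike 4 from Priya, Kira, Jack.
Mona's domain is down to {1}, so Mona = 1. Strike 1 from Priya, Kira, Jack.
That leaves Kira = 2.
That leaves Jack = 5. So Priya can't be 5.
Priya must be 3 (only option left).

Priya=3, Kira=2, Liam=4, Jack=5, Mona=1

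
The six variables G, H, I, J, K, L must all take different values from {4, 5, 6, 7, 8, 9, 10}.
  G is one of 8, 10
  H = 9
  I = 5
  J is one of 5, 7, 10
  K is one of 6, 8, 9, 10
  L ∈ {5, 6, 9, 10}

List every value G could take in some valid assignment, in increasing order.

H has just one choice, so H = 9. So K, L can't be 9.
I has just one choice, so I = 5. So J, L can't be 5.
The 4 still-open variables draw from only 4 values {6, 7, 8, 10}, so each is used; only J can be 7, hence J = 7.
No further eliminations apply; G can still be any of 8, 10.

8, 10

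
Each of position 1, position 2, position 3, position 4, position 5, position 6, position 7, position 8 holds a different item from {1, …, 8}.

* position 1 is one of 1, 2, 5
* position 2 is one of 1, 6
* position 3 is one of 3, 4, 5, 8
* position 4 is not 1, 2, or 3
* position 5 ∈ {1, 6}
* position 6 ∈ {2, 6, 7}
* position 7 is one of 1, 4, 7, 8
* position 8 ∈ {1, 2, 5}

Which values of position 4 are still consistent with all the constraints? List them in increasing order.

The 8 variables together cover exactly {1, 2, 3, 4, 5, 6, 7, 8} — 8 values for 8 variables — and 3 appears only in position 3's list, so position 3 = 3.
The 2 variables position 2 and position 5 are confined to {1, 6}, which locks those values in; drop them from position 1, position 4, position 6, position 7, position 8.
position 1 and position 8 between them cover only {2, 5} — a naked pair. Remove those values from position 4, position 6.
That leaves position 6 = 7. So position 4, position 7 can't be 7.
No further eliminations apply; position 4 can still be any of 4, 8.

4, 8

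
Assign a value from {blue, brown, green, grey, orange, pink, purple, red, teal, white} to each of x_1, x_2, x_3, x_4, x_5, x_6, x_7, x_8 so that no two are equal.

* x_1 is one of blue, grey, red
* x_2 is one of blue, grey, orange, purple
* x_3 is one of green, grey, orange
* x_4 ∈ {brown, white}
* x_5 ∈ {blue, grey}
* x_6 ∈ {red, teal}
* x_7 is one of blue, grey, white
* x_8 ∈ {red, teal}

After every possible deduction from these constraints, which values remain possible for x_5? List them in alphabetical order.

x_6 and x_8 share exactly the 2 values {red, teal}; by pigeonhole those values go to them, so strike red, teal from x_1.
The 2 variables x_1 and x_5 are confined to {blue, grey}, which locks those values in; drop them from x_2, x_3, x_7.
x_7's domain is down to {white}, so x_7 = white. Eliminate white elsewhere: x_4.
That leaves x_4 = brown.
No further eliminations apply; x_5 can still be any of blue, grey.

blue, grey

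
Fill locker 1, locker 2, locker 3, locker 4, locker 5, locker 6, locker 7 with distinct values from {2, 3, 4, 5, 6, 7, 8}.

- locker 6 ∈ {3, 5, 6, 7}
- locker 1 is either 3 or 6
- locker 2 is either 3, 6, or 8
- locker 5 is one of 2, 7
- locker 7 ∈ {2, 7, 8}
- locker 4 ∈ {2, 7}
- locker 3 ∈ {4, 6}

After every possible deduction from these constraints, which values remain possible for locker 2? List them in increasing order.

The 7 variables draw from only 7 values {2, 3, 4, 5, 6, 7, 8}, so each is used; only locker 3 can be 4, hence locker 3 = 4.
The 6 still-open variables together cover exactly {2, 3, 5, 6, 7, 8} — 6 values for 6 variables — and 5 appears only in locker 6's list, so locker 6 = 5.
The 2 variables locker 4 and locker 5 are confined to {2, 7}, which locks those values in; drop them from locker 7.
That leaves locker 7 = 8. So locker 2 can't be 8.
No further eliminations apply; locker 2 can still be any of 3, 6.

3, 6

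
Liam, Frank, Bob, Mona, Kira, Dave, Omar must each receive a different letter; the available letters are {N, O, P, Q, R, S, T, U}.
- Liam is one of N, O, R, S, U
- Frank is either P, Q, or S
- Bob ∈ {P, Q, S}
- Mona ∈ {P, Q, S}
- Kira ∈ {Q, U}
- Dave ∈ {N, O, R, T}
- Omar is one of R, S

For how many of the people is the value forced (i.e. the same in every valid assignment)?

2

The 3 variables Frank, Bob, Mona are confined to {P, Q, S}, which locks those values in; drop them from Liam, Kira, Omar.
Kira's domain is down to {U}, so Kira = U. Remove U from Liam.
That leaves Omar = R. Remove R from Liam, Dave.
Determined: Kira=U, Omar=R. The other people each still have more than one consistent value. That makes 2.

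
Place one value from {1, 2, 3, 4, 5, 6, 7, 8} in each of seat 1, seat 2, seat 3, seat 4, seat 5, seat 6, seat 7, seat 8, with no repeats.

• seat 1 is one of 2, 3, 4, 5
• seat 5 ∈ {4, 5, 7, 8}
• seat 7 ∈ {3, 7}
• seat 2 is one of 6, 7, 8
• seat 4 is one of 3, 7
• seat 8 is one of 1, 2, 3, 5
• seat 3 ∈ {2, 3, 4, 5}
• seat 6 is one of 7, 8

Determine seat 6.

The 8 variables draw from only 8 values {1, 2, 3, 4, 5, 6, 7, 8}, so each is used; only seat 8 can be 1, hence seat 8 = 1.
Among the 7 still-open variables, 6 fits only seat 2 (and all 7 values in {2, 3, 4, 5, 6, 7, 8} must be used), so seat 2 = 6.
The 2 variables seat 4 and seat 7 are confined to {3, 7}, which locks those values in; drop them from seat 1, seat 3, seat 5, seat 6.
So seat 6 = 8.

8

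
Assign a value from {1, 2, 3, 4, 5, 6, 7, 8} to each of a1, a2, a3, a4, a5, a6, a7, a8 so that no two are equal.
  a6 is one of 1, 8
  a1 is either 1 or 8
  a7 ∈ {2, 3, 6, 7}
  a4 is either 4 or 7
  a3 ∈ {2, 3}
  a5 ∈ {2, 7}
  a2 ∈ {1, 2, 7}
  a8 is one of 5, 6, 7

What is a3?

The 8 variables together cover exactly {1, 2, 3, 4, 5, 6, 7, 8} — 8 values for 8 variables — and 4 appears only in a4's list, so a4 = 4.
Among the 7 still-open variables, 5 fits only a8 (and all 7 values in {1, 2, 3, 5, 6, 7, 8} must be used), so a8 = 5.
Among the 6 still-open variables, 6 fits only a7 (and all 6 values in {1, 2, 3, 6, 7, 8} must be used), so a7 = 6.
The 5 still-open variables together cover exactly {1, 2, 3, 7, 8} — 5 values for 5 variables — and 3 appears only in a3's list, so a3 = 3.

3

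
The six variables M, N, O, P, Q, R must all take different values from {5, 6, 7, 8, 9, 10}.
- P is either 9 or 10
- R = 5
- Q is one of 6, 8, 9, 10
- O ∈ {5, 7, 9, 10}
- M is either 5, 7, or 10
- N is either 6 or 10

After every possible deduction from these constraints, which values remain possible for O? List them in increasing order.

R has just one choice, so R = 5. Remove 5 from M, O.
The 5 still-open variables together cover exactly {6, 7, 8, 9, 10} — 5 values for 5 variables — and 8 appears only in Q's list, so Q = 8.
Among the 4 still-open variables, 6 fits only N (and all 4 values in {6, 7, 9, 10} must be used), so N = 6.
No further eliminations apply; O can still be any of 7, 9, 10.

7, 9, 10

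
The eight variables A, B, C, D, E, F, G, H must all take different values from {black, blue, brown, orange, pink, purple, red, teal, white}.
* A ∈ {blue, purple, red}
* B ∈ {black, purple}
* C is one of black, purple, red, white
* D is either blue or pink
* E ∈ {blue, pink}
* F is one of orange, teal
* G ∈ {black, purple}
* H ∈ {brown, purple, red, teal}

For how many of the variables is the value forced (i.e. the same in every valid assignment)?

The 2 variables B and G are confined to {black, purple}, which locks those values in; drop them from A, C, H.
D and E share exactly the 2 values {blue, pink}; by pigeonhole those values go to them, so strike blue, pink from A.
That leaves A = red. Eliminate red elsewhere: C, H.
C has just one choice, so C = white.
Determined: A=red, C=white. The other variables each still have more than one consistent value. That makes 2.

2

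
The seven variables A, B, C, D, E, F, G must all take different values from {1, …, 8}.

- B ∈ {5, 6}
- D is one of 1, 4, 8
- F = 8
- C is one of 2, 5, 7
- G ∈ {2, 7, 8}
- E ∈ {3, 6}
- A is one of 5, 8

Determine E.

3

F has just one choice, so F = 8. Remove 8 from A, D, G.
That leaves A = 5. So B, C can't be 5.
That leaves B = 6. Eliminate 6 elsewhere: E.
So E = 3.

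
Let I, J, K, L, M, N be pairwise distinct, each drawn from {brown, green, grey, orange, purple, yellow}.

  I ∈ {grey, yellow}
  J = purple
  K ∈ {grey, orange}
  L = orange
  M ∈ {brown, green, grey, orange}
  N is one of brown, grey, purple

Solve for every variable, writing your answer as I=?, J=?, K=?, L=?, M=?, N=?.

J must be purple (only option left). So N can't be purple.
That leaves L = orange. So K, M can't be orange.
K has just one choice, so K = grey. Strike grey from I, M, N.
N has just one choice, so N = brown. Strike brown from M.
I's domain is down to {yellow}, so I = yellow.
M has just one choice, so M = green.

I=yellow, J=purple, K=grey, L=orange, M=green, N=brown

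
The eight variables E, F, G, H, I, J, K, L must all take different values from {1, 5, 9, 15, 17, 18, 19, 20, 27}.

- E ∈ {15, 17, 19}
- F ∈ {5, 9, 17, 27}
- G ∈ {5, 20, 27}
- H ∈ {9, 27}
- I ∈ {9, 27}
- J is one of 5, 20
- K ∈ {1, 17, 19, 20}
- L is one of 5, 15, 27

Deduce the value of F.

17

The 8 variables together cover exactly {1, 5, 9, 15, 17, 19, 20, 27} — 8 values for 8 variables — and 1 appears only in K's list, so K = 1.
The 7 still-open variables together cover exactly {5, 9, 15, 17, 19, 20, 27} — 7 values for 7 variables — and 19 appears only in E's list, so E = 19.
The 6 still-open variables draw from only 6 values {5, 9, 15, 17, 20, 27}, so each is used; only L can be 15, hence L = 15.
The 5 still-open variables draw from only 5 values {5, 9, 17, 20, 27}, so each is used; only F can be 17, hence F = 17.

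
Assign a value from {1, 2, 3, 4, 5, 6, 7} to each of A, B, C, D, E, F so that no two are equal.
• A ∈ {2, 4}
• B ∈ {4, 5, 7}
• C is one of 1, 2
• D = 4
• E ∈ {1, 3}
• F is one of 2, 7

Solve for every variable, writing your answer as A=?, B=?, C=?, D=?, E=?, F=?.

A=2, B=5, C=1, D=4, E=3, F=7

D must be 4 (only option left). Eliminate 4 elsewhere: A, B.
A must be 2 (only option left). Eliminate 2 elsewhere: C, F.
C must be 1 (only option left). Strike 1 from E.
E has just one choice, so E = 3.
F must be 7 (only option left). So B can't be 7.
B has just one choice, so B = 5.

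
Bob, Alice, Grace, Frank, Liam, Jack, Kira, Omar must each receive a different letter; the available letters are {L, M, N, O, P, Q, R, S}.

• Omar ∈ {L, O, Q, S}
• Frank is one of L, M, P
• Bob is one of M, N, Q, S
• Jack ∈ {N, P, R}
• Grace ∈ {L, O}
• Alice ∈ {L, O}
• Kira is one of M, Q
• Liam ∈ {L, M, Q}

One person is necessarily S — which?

Omar

The 8 variables together cover exactly {L, M, N, O, P, Q, R, S} — 8 values for 8 variables — and R appears only in Jack's list, so Jack = R.
The 7 still-open variables together cover exactly {L, M, N, O, P, Q, S} — 7 values for 7 variables — and N appears only in Bob's list, so Bob = N.
Among the 6 still-open variables, P fits only Frank (and all 6 values in {L, M, O, P, Q, S} must be used), so Frank = P.
Among the 5 still-open variables, S fits only Omar (and all 5 values in {L, M, O, Q, S} must be used), so Omar = S.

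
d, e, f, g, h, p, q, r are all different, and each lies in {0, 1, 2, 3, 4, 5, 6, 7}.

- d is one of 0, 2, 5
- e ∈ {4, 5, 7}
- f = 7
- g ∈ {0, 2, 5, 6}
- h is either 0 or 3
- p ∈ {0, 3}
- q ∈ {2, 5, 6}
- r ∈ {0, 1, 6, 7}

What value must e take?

4

f must be 7 (only option left). Eliminate 7 elsewhere: e, r.
The 7 still-open variables together cover exactly {0, 1, 2, 3, 4, 5, 6} — 7 values for 7 variables — and 1 appears only in r's list, so r = 1.
The 6 still-open variables together cover exactly {0, 2, 3, 4, 5, 6} — 6 values for 6 variables — and 4 appears only in e's list, so e = 4.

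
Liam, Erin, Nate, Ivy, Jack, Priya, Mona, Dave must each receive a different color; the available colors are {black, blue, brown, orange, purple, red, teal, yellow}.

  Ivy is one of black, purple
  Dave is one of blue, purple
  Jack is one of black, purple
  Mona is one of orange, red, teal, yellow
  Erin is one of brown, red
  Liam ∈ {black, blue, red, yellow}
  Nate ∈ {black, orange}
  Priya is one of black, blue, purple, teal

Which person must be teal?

The 8 variables draw from only 8 values {black, blue, brown, orange, purple, red, teal, yellow}, so each is used; only Erin can be brown, hence Erin = brown.
The 2 variables Ivy and Jack are confined to {black, purple}, which locks those values in; drop them from Liam, Nate, Priya, Dave.
Nate must be orange (only option left). Strike orange from Mona.
Dave's domain is down to {blue}, so Dave = blue. Strike blue from Liam, Priya.
So teal goes to Priya.

Priya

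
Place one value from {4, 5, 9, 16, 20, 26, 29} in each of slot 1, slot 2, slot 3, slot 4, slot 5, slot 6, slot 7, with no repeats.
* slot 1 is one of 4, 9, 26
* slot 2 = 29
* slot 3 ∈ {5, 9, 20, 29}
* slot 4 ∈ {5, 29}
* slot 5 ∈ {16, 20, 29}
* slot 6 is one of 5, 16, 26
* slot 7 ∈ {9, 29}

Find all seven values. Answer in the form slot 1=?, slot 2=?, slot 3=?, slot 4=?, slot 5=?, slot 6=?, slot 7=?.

slot 1=4, slot 2=29, slot 3=20, slot 4=5, slot 5=16, slot 6=26, slot 7=9

slot 2 has just one choice, so slot 2 = 29. So slot 3, slot 4, slot 5, slot 7 can't be 29.
That leaves slot 4 = 5. Remove 5 from slot 3, slot 6.
slot 7 must be 9 (only option left). Eliminate 9 elsewhere: slot 1, slot 3.
slot 3 must be 20 (only option left). Remove 20 from slot 5.
slot 5's domain is down to {16}, so slot 5 = 16. Strike 16 from slot 6.
slot 6 must be 26 (only option left). Remove 26 from slot 1.
That leaves slot 1 = 4.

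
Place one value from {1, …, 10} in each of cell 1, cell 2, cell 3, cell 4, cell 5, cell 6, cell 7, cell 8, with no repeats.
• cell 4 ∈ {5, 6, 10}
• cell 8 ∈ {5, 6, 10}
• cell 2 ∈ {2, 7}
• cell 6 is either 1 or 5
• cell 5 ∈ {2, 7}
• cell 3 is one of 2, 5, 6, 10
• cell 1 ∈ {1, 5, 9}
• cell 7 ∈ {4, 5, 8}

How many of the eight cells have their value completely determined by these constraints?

cell 2 and cell 5 between them cover only {2, 7} — a naked pair. Remove those values from cell 3.
cell 3, cell 4, cell 8 share exactly the 3 values {5, 6, 10}; by pigeonhole those values go to them, so strike 5, 6, 10 from cell 1, cell 6, cell 7.
cell 6's domain is down to {1}, so cell 6 = 1. Strike 1 from cell 1.
cell 1's domain is down to {9}, so cell 1 = 9.
Determined: cell 1=9, cell 6=1. The other cells each still have more than one consistent value. That makes 2.

2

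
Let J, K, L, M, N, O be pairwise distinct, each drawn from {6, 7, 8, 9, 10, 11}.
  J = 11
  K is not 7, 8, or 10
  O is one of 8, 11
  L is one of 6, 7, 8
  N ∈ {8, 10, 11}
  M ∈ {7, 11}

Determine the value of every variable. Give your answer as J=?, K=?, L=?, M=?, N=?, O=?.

J must be 11 (only option left). Strike 11 from K, M, N, O.
M has just one choice, so M = 7. Remove 7 from L.
O must be 8 (only option left). Eliminate 8 elsewhere: L, N.
That leaves L = 6. Strike 6 from K.
That leaves N = 10.
K has just one choice, so K = 9.

J=11, K=9, L=6, M=7, N=10, O=8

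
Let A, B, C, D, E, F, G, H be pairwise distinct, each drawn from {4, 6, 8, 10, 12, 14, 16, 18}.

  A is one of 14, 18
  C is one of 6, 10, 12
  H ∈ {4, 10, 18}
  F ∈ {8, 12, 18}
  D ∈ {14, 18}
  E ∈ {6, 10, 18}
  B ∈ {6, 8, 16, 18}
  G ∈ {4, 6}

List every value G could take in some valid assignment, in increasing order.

4, 6

The 8 variables together cover exactly {4, 6, 8, 10, 12, 14, 16, 18} — 8 values for 8 variables — and 16 appears only in B's list, so B = 16.
Among the 7 still-open variables, 8 fits only F (and all 7 values in {4, 6, 8, 10, 12, 14, 18} must be used), so F = 8.
The 6 still-open variables draw from only 6 values {4, 6, 10, 12, 14, 18}, so each is used; only C can be 12, hence C = 12.
The 2 variables A and D are confined to {14, 18}, which locks those values in; drop them from E, H.
No further eliminations apply; G can still be any of 4, 6.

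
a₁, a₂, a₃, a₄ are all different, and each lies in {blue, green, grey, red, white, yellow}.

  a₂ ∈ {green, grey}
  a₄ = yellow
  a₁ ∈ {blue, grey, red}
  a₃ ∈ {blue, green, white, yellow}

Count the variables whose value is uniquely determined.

1

a₄ must be yellow (only option left). Eliminate yellow elsewhere: a₃.
Determined: a₄=yellow. The other variables each still have more than one consistent value. That makes 1.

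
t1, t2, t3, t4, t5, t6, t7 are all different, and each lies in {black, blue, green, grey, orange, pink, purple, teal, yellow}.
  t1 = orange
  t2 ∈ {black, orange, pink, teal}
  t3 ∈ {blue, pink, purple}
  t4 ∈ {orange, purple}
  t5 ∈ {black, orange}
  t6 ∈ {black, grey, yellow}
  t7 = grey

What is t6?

t1's domain is down to {orange}, so t1 = orange. Remove orange from t2, t4, t5.
t4 has just one choice, so t4 = purple. Strike purple from t3.
That leaves t5 = black. Strike black from t2, t6.
t7 has just one choice, so t7 = grey. Eliminate grey elsewhere: t6.
So t6 = yellow.

yellow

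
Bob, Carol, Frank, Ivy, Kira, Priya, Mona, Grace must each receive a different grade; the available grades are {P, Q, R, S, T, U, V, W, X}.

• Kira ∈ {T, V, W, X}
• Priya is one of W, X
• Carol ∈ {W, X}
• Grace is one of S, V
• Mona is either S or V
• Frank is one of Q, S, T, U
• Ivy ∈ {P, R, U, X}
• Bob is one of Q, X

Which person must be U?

The 2 variables Carol and Priya are confined to {W, X}, which locks those values in; drop them from Bob, Ivy, Kira.
Bob must be Q (only option left). Remove Q from Frank.
Mona and Grace share exactly the 2 values {S, V}; by pigeonhole those values go to them, so strike S, V from Frank, Kira.
Kira has just one choice, so Kira = T. Strike T from Frank.
So U goes to Frank.

Frank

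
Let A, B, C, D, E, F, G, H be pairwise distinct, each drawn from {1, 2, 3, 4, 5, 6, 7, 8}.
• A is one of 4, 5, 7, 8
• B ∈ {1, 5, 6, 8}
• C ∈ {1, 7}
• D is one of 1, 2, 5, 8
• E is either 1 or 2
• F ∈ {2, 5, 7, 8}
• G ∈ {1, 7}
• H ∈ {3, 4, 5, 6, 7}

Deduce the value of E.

The 8 variables together cover exactly {1, 2, 3, 4, 5, 6, 7, 8} — 8 values for 8 variables — and 3 appears only in H's list, so H = 3.
Among the 7 still-open variables, 4 fits only A (and all 7 values in {1, 2, 4, 5, 6, 7, 8} must be used), so A = 4.
The 6 still-open variables together cover exactly {1, 2, 5, 6, 7, 8} — 6 values for 6 variables — and 6 appears only in B's list, so B = 6.
C and G between them cover only {1, 7} — a naked pair. Remove those values from D, E, F.
So E = 2.

2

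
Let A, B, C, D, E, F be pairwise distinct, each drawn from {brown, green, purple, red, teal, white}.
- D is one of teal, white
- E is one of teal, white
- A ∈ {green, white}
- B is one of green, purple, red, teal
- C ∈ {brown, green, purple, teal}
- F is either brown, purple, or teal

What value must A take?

green

The 6 variables draw from only 6 values {brown, green, purple, red, teal, white}, so each is used; only B can be red, hence B = red.
The 2 variables D and E are confined to {teal, white}, which locks those values in; drop them from A, C, F.
So A = green.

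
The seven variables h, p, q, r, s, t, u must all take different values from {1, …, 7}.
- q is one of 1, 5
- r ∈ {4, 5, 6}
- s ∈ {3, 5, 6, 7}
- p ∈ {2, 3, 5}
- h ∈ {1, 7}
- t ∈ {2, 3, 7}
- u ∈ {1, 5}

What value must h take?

7

Among the 7 variables, 4 fits only r (and all 7 values in {1, 2, 3, 4, 5, 6, 7} must be used), so r = 4.
The 6 still-open variables together cover exactly {1, 2, 3, 5, 6, 7} — 6 values for 6 variables — and 6 appears only in s's list, so s = 6.
q and u share exactly the 2 values {1, 5}; by pigeonhole those values go to them, so strike 1, 5 from h, p.
So h = 7.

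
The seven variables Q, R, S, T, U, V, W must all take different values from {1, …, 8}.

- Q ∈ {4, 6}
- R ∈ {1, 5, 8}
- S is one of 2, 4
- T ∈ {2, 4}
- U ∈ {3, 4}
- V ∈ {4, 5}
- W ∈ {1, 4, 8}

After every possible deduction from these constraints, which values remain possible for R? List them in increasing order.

Among the 7 variables, 3 fits only U (and all 7 values in {1, 2, 3, 4, 5, 6, 8} must be used), so U = 3.
Among the 6 still-open variables, 6 fits only Q (and all 6 values in {1, 2, 4, 5, 6, 8} must be used), so Q = 6.
The 2 variables S and T are confined to {2, 4}, which locks those values in; drop them from V, W.
V must be 5 (only option left). Remove 5 from R.
No further eliminations apply; R can still be any of 1, 8.

1, 8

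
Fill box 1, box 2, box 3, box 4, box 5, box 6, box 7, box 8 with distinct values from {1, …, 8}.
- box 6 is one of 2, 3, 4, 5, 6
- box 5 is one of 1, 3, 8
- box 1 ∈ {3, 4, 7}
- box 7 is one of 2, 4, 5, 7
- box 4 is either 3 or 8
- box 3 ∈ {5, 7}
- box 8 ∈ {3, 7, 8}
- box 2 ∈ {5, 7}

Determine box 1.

The 8 variables draw from only 8 values {1, 2, 3, 4, 5, 6, 7, 8}, so each is used; only box 5 can be 1, hence box 5 = 1.
Among the 7 still-open variables, 6 fits only box 6 (and all 7 values in {2, 3, 4, 5, 6, 7, 8} must be used), so box 6 = 6.
Among the 6 still-open variables, 2 fits only box 7 (and all 6 values in {2, 3, 4, 5, 7, 8} must be used), so box 7 = 2.
Among the 5 still-open variables, 4 fits only box 1 (and all 5 values in {3, 4, 5, 7, 8} must be used), so box 1 = 4.

4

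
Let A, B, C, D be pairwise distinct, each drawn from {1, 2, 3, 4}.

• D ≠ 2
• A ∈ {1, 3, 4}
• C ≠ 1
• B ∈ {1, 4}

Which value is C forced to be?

2

The 4 variables together cover exactly {1, 2, 3, 4} — 4 values for 4 variables — and 2 appears only in C's list, so C = 2.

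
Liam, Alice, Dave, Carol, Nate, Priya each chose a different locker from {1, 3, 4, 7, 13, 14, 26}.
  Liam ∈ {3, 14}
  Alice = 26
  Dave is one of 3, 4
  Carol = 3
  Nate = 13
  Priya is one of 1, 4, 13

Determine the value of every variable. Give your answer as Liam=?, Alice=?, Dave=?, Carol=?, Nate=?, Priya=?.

Liam=14, Alice=26, Dave=4, Carol=3, Nate=13, Priya=1

Alice must be 26 (only option left).
That leaves Carol = 3. So Liam, Dave can't be 3.
That leaves Nate = 13. Remove 13 from Priya.
That leaves Liam = 14.
Dave's domain is down to {4}, so Dave = 4. Eliminate 4 elsewhere: Priya.
That leaves Priya = 1.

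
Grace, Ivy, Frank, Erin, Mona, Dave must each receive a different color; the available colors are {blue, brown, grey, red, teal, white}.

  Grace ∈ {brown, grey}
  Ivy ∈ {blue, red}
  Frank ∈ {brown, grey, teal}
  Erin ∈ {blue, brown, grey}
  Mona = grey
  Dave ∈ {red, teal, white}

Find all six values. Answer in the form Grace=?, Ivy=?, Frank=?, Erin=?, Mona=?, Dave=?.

Grace=brown, Ivy=red, Frank=teal, Erin=blue, Mona=grey, Dave=white

Mona must be grey (only option left). So Grace, Frank, Erin can't be grey.
Grace's domain is down to {brown}, so Grace = brown. Remove brown from Frank, Erin.
Frank must be teal (only option left). Remove teal from Dave.
Erin must be blue (only option left). Remove blue from Ivy.
Ivy's domain is down to {red}, so Ivy = red. So Dave can't be red.
Dave must be white (only option left).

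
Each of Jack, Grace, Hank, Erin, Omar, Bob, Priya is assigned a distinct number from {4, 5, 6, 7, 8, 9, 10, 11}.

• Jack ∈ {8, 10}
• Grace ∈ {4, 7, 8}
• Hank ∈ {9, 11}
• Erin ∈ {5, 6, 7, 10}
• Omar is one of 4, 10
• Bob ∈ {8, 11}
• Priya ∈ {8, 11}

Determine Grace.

7

The 2 variables Bob and Priya are confined to {8, 11}, which locks those values in; drop them from Jack, Grace, Hank.
Jack's domain is down to {10}, so Jack = 10. Eliminate 10 elsewhere: Erin, Omar.
Hank must be 9 (only option left).
Omar must be 4 (only option left). Remove 4 from Grace.
So Grace = 7.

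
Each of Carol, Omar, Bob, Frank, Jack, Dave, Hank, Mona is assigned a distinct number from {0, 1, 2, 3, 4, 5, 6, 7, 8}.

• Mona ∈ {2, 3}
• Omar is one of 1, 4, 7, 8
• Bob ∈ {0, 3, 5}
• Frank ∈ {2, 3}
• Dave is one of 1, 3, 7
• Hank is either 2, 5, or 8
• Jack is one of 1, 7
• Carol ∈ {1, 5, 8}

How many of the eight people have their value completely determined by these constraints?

The 8 variables together cover exactly {0, 1, 2, 3, 4, 5, 7, 8} — 8 values for 8 variables — and 0 appears only in Bob's list, so Bob = 0.
Among the 7 still-open variables, 4 fits only Omar (and all 7 values in {1, 2, 3, 4, 5, 7, 8} must be used), so Omar = 4.
Frank and Mona share exactly the 2 values {2, 3}; by pigeonhole those values go to them, so strike 2, 3 from Dave, Hank.
The 2 variables Jack and Dave are confined to {1, 7}, which locks those values in; drop them from Carol.
Determined: Omar=4, Bob=0. The other people each still have more than one consistent value. That makes 2.

2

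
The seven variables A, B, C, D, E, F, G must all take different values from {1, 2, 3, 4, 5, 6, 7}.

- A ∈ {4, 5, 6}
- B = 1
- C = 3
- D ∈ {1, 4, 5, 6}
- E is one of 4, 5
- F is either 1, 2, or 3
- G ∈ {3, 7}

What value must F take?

2

B has just one choice, so B = 1. Eliminate 1 elsewhere: D, F.
C has just one choice, so C = 3. Remove 3 from F, G.
So F = 2.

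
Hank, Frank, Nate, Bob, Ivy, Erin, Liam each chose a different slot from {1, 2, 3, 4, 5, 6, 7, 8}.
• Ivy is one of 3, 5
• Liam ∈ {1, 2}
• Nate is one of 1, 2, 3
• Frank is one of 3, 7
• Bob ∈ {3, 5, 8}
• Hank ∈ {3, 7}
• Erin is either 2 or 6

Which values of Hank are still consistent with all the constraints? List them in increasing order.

3, 7

Among the 7 variables, 6 fits only Erin (and all 7 values in {1, 2, 3, 5, 6, 7, 8} must be used), so Erin = 6.
Among the 6 still-open variables, 8 fits only Bob (and all 6 values in {1, 2, 3, 5, 7, 8} must be used), so Bob = 8.
The 5 still-open variables draw from only 5 values {1, 2, 3, 5, 7}, so each is used; only Ivy can be 5, hence Ivy = 5.
The 2 variables Hank and Frank are confined to {3, 7}, which locks those values in; drop them from Nate.
No further eliminations apply; Hank can still be any of 3, 7.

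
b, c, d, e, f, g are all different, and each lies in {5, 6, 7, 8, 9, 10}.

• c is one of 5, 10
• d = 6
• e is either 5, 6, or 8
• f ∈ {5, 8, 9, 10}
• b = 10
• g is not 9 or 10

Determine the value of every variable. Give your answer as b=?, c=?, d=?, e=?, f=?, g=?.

b=10, c=5, d=6, e=8, f=9, g=7

b must be 10 (only option left). Strike 10 from c, f.
That leaves c = 5. Eliminate 5 elsewhere: e, f, g.
d's domain is down to {6}, so d = 6. Eliminate 6 elsewhere: e, g.
e must be 8 (only option left). So f, g can't be 8.
That leaves f = 9.
g's domain is down to {7}, so g = 7.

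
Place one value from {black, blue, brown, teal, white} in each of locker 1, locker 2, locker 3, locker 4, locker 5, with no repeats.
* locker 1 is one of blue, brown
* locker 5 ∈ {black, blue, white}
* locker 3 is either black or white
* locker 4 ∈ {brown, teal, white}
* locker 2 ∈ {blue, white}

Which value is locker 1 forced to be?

brown

Among the 5 variables, teal fits only locker 4 (and all 5 values in {black, blue, brown, teal, white} must be used), so locker 4 = teal.
The 4 still-open variables together cover exactly {black, blue, brown, white} — 4 values for 4 variables — and brown appears only in locker 1's list, so locker 1 = brown.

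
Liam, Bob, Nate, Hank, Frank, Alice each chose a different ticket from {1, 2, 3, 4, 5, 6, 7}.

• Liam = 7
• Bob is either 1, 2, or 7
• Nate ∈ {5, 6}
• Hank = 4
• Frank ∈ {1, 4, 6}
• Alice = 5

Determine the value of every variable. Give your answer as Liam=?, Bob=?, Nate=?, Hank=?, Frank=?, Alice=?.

Liam has just one choice, so Liam = 7. Remove 7 from Bob.
That leaves Hank = 4. So Frank can't be 4.
Alice must be 5 (only option left). Eliminate 5 elsewhere: Nate.
That leaves Nate = 6. Strike 6 from Frank.
Frank must be 1 (only option left). Remove 1 from Bob.
That leaves Bob = 2.

Liam=7, Bob=2, Nate=6, Hank=4, Frank=1, Alice=5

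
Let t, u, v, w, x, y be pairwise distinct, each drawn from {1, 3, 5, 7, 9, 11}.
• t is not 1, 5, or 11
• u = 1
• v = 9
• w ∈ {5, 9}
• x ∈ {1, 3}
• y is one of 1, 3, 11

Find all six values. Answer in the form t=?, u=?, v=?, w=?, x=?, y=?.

u has just one choice, so u = 1. Remove 1 from x, y.
v must be 9 (only option left). So t, w can't be 9.
w's domain is down to {5}, so w = 5.
That leaves x = 3. Strike 3 from t, y.
y has just one choice, so y = 11.
t has just one choice, so t = 7.

t=7, u=1, v=9, w=5, x=3, y=11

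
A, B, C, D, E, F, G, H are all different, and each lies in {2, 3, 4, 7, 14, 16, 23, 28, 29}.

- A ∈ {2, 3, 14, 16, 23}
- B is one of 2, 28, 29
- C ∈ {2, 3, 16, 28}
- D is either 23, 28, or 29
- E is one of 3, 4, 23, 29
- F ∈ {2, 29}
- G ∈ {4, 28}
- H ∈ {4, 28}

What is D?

23

The 8 variables draw from only 8 values {2, 3, 4, 14, 16, 23, 28, 29}, so each is used; only A can be 14, hence A = 14.
The 7 still-open variables together cover exactly {2, 3, 4, 16, 23, 28, 29} — 7 values for 7 variables — and 16 appears only in C's list, so C = 16.
The 6 still-open variables draw from only 6 values {2, 3, 4, 23, 28, 29}, so each is used; only E can be 3, hence E = 3.
The 5 still-open variables draw from only 5 values {2, 4, 23, 28, 29}, so each is used; only D can be 23, hence D = 23.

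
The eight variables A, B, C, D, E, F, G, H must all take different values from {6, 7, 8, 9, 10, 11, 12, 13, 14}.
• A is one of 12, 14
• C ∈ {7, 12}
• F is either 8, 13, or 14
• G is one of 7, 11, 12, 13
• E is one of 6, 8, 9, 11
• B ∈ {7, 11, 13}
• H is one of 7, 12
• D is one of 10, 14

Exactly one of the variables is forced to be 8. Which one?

F

C and H share exactly the 2 values {7, 12}; by pigeonhole those values go to them, so strike 7, 12 from A, B, G.
A's domain is down to {14}, so A = 14. So D, F can't be 14.
D has just one choice, so D = 10.
The 2 variables B and G are confined to {11, 13}, which locks those values in; drop them from E, F.
So 8 goes to F.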